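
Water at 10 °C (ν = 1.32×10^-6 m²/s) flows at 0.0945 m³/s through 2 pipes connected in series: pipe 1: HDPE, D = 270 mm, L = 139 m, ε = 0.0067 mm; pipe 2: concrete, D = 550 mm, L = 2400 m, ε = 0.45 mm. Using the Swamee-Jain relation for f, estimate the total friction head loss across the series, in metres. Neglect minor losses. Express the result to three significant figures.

H ≈ 1.76 m

Pipe 1: V = 1.650 m/s, Re = 3.38×10^5, ε/D = 2.48×10^-5, f = 0.01437, h_1 = f(L/D)V²/2g = 1.027 m
Pipe 2: V = 0.3978 m/s, Re = 1.66×10^5, ε/D = 8.18×10^-4, f = 0.02072, h_2 = f(L/D)V²/2g = 0.7292 m
Series → Q common, losses add: H = Σh = 1.756 m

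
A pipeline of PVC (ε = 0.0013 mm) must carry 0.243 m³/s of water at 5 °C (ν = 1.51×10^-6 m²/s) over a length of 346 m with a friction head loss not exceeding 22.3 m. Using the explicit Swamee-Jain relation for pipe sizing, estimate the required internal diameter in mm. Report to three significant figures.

Swamee-Jain (Type III): D = 0.66·[ε^1.25·(LQ²/(gh_f))^4.75 + ν·Q^9.4·(L/(gh_f))^5.2]^0.04
LQ²/(gh_f) = 0.09339; L/(gh_f) = 1.582
Term 1 = ε^1.25·(…)^4.75 = 5.64×10^-13; Term 2 = ν·Q^9.4·(…)^5.2 = 2.75×10^-11
D = 0.66·(5.64×10^-13 + 2.75×10^-11)^0.04 = 0.2497 m = 250 mm
Check: V = 4.96 m/s, Re = 8.21×10^5, f = 0.01212, h_f = 21.1 m ≈ 22.3 m ✓

D ≈ 250 mm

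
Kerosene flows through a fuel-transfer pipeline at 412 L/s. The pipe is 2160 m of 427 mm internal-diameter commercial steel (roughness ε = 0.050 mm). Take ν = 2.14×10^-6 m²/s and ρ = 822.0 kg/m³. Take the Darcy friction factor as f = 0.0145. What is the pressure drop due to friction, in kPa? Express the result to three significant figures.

Δp ≈ 250 kPa

V = 4Q/(πD²) = 4·0.412/(π·0.427²) = 2.877 m/s
h_f = f(L/D)V²/(2g) = 0.01450·(2160/0.427)·2.877²/(2·9.81) = 30.95 m
Δp = ρg·h_f = 822.0·9.81·30.95 = 249.5 kPa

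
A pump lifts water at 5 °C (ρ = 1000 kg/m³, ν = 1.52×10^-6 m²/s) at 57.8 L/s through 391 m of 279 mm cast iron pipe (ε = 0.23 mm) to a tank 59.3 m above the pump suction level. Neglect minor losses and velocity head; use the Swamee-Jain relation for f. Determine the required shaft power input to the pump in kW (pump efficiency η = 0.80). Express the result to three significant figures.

V = 4Q/(πD²) = 0.9454 m/s; Re = 1.74×10^5; ε/D = 8.24×10^-4; f = 0.02068
h_f = f(L/D)V²/2g = 1.320 m
Total head H = z + h_f = 59.3 + 1.320 = 60.62 m
P_hyd = ρgQH = 1000·9.81·0.0578·60.62 = 34.37 kW
P_shaft = P_hyd/η = 34.37/0.80 = 42.97 kW

P_shaft ≈ 43.0 kW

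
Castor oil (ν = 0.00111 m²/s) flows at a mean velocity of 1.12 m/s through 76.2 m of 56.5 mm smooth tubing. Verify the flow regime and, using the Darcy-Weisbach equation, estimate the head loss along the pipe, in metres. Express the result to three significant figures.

Re = VD/ν = 1.12·0.05650/0.00111 = 57.0 → laminar (Re < 2300)
f = 64/Re = 1.123
h_f = f(L/D)V²/(2g) = 1.123·(76.2/0.05650)·1.12²/(2·9.81) = 96.80 m

h_f ≈ 96.8 m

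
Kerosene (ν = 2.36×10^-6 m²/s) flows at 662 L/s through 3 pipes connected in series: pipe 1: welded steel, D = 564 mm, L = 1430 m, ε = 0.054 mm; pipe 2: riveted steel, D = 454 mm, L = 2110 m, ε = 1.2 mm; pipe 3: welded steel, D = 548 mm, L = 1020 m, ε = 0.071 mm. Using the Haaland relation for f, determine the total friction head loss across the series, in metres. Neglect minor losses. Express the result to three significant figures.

Pipe 1: V = 2.650 m/s, Re = 6.33×10^5, ε/D = 9.57×10^-5, f = 0.01385, h_1 = f(L/D)V²/2g = 12.56 m
Pipe 2: V = 4.089 m/s, Re = 7.87×10^5, ε/D = 0.00264, f = 0.02548, h_2 = f(L/D)V²/2g = 100.9 m
Pipe 3: V = 2.807 m/s, Re = 6.52×10^5, ε/D = 1.30×10^-4, f = 0.01422, h_3 = f(L/D)V²/2g = 10.63 m
Series → Q common, losses add: H = Σh = 124.1 m

H ≈ 124 m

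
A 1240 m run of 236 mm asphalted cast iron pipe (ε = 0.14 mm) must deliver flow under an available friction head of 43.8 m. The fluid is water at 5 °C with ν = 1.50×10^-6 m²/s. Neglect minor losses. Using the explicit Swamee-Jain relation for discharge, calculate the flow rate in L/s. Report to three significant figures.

Swamee-Jain (Type II): Q = -0.965·√(gD⁵h_f/L)·ln[ε/(3.7D) + √(3.17ν²L/(gD³h_f))]
√(gD⁵h_f/L) = √(9.81·0.236⁵·43.8/1240) = 0.01593
ε/(3.7D) = 1.60×10^-4; √(3.17ν²L/(gD³h_f)) = 3.96×10^-5
Q = -0.965·0.01593·ln(1.999×10^-4) = 0.1309 m³/s
Check: V = 2.99 m/s, Re = 4.71×10^5, f = 0.01839, h_f = 44.1 m ≈ 43.8 m ✓

Q ≈ 131 L/s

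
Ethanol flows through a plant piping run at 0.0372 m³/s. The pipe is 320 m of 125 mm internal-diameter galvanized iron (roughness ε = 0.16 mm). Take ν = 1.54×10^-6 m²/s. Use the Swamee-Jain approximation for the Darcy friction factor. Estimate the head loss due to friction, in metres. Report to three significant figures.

h_f ≈ 26.4 m

V = 4Q/(πD²) = 4·0.0372/(π·0.125²) = 3.031 m/s
Re = VD/ν = 3.031·0.125/1.54×10^-6 = 2.46×10^5 → turbulent
ε/D = 0.16/125 = 0.00128
Swamee-Jain: f = 0.02201
h_f = f(L/D)V²/(2g) = 0.02201·(320/0.125)·3.031²/(2·9.81) = 26.39 m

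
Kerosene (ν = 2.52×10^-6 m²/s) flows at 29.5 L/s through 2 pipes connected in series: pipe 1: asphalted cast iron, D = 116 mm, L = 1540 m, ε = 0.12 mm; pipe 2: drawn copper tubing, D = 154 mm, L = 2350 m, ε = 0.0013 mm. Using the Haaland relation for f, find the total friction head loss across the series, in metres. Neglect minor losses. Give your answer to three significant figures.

H ≈ 149 m

Pipe 1: V = 2.791 m/s, Re = 1.28×10^5, ε/D = 0.00103, f = 0.02164, h_1 = f(L/D)V²/2g = 114.1 m
Pipe 2: V = 1.584 m/s, Re = 9.68×10^4, ε/D = 8.44×10^-6, f = 0.01798, h_2 = f(L/D)V²/2g = 35.07 m
Series → Q common, losses add: H = Σh = 149.2 m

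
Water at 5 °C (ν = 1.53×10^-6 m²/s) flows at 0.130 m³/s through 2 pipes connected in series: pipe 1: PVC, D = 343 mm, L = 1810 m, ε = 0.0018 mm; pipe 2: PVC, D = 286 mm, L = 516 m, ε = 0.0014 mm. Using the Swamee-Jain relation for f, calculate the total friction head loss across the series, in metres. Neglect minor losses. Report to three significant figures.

H ≈ 12.8 m

Pipe 1: V = 1.407 m/s, Re = 3.15×10^5, ε/D = 5.25×10^-6, f = 0.01430, h_1 = f(L/D)V²/2g = 7.615 m
Pipe 2: V = 2.024 m/s, Re = 3.78×10^5, ε/D = 4.90×10^-6, f = 0.01384, h_2 = f(L/D)V²/2g = 5.210 m
Series → Q common, losses add: H = Σh = 12.83 m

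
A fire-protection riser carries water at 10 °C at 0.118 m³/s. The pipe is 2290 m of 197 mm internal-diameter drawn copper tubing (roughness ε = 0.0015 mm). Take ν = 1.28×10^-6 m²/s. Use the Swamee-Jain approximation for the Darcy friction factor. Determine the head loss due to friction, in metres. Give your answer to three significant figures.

h_f ≈ 114 m

V = 4Q/(πD²) = 4·0.118/(π·0.197²) = 3.871 m/s
Re = VD/ν = 3.871·0.197/1.28×10^-6 = 5.96×10^5 → turbulent
ε/D = 0.0015/197 = 7.61×10^-6
Swamee-Jain: f = 0.01283
h_f = f(L/D)V²/(2g) = 0.01283·(2290/0.197)·3.871²/(2·9.81) = 113.9 m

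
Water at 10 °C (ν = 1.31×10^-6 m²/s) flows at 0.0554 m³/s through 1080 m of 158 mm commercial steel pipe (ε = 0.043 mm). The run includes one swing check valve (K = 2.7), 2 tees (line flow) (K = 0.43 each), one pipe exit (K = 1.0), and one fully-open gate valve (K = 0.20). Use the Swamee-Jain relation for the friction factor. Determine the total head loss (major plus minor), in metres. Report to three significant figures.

V = 4Q/(πD²) = 2.826 m/s; V²/2g = 0.4069 m
Re = 3.41×10^5, ε/D = 2.72×10^-4 → f = 0.01666 (Swamee-Jain)
Major: h_f = f(L/D)·V²/2g = 0.01666·6835·0.4069 = 46.34 m
Minor: ΣK = 4.76; h_m = ΣK·V²/2g = 1.937 m
Total H_L = 46.34 + 1.937 = 48.28 m

H_L ≈ 48.3 m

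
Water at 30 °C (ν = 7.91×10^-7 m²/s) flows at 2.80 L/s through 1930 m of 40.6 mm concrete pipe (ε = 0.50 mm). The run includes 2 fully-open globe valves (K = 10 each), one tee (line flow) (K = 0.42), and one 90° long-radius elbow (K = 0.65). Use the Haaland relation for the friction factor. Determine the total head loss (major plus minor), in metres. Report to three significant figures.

V = 4Q/(πD²) = 2.163 m/s; V²/2g = 0.2384 m
Re = 1.11×10^5, ε/D = 0.0123 → f = 0.04125 (Haaland)
Major: h_f = f(L/D)·V²/2g = 0.04125·47537·0.2384 = 467.5 m
Minor: ΣK = 21.1; h_m = ΣK·V²/2g = 5.023 m
Total H_L = 467.5 + 5.023 = 472.5 m

H_L ≈ 473 m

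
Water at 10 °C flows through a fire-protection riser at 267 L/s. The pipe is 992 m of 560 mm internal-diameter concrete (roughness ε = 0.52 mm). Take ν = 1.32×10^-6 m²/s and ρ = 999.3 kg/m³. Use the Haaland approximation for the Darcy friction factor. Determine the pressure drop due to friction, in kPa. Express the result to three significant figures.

V = 4Q/(πD²) = 4·0.267/(π·0.560²) = 1.084 m/s
Re = VD/ν = 1.084·0.560/1.32×10^-6 = 4.60×10^5 → turbulent
ε/D = 0.52/560 = 9.29×10^-4
Haaland: f = 0.01992
h_f = f(L/D)V²/(2g) = 0.01992·(992/0.560)·1.084²/(2·9.81) = 2.114 m
Δp = ρg·h_f = 999.3·9.81·2.114 = 20.72 kPa

Δp ≈ 20.7 kPa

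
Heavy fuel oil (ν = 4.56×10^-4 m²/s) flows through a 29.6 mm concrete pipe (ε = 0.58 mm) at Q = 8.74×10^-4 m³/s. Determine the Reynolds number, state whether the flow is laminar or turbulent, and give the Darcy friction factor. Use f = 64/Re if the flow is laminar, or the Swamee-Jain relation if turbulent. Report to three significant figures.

V = 4Q/(πD²) = 1.270 m/s
Re = VD/ν = 1.270·0.0296/4.56×10^-4 = 82.4
Re < 2300 → laminar → f = 64/Re = 0.7763

Re ≈ 82.4; laminar; f = 64/Re ≈ 0.776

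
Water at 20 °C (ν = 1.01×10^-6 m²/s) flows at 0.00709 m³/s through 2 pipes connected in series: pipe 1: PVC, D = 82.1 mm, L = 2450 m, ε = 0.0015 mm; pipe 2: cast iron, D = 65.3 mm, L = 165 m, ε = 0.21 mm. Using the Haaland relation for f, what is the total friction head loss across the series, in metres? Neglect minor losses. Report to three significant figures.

H ≈ 63.9 m

Pipe 1: V = 1.339 m/s, Re = 1.09×10^5, ε/D = 1.83×10^-5, f = 0.01759, h_1 = f(L/D)V²/2g = 47.98 m
Pipe 2: V = 2.117 m/s, Re = 1.37×10^5, ε/D = 0.00322, f = 0.02757, h_2 = f(L/D)V²/2g = 15.91 m
Series → Q common, losses add: H = Σh = 63.89 m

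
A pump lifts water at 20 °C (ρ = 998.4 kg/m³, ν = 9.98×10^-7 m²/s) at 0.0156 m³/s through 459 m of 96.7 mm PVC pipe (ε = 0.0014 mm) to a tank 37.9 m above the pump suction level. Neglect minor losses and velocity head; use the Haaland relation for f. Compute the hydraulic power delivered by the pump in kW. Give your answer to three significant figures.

V = 4Q/(πD²) = 2.124 m/s; Re = 2.06×10^5; ε/D = 1.45×10^-5; f = 0.01550
h_f = f(L/D)V²/2g = 16.92 m
Total head H = z + h_f = 37.9 + 16.92 = 54.82 m
P_hyd = ρgQH = 998.4·9.81·0.0156·54.82 = 8.376 kW

P_hyd ≈ 8.38 kW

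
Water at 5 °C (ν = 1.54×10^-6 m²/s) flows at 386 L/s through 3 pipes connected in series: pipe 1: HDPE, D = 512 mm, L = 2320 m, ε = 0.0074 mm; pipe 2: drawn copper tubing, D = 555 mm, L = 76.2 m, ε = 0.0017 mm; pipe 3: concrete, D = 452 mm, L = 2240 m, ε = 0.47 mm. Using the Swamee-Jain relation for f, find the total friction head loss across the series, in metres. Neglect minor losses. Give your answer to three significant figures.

Pipe 1: V = 1.875 m/s, Re = 6.23×10^5, ε/D = 1.45×10^-5, f = 0.01285, h_1 = f(L/D)V²/2g = 10.43 m
Pipe 2: V = 1.596 m/s, Re = 5.75×10^5, ε/D = 3.06×10^-6, f = 0.01282, h_2 = f(L/D)V²/2g = 0.2285 m
Pipe 3: V = 2.406 m/s, Re = 7.06×10^5, ε/D = 0.00104, f = 0.02034, h_3 = f(L/D)V²/2g = 29.74 m
Series → Q common, losses add: H = Σh = 40.40 m

H ≈ 40.4 m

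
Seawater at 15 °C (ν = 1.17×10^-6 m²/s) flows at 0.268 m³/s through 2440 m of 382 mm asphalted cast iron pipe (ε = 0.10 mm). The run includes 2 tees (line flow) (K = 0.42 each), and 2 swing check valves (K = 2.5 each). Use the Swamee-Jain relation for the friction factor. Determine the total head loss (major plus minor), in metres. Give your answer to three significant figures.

H_L ≈ 29.4 m

V = 4Q/(πD²) = 2.338 m/s; V²/2g = 0.2787 m
Re = 7.63×10^5, ε/D = 2.62×10^-4 → f = 0.01562 (Swamee-Jain)
Major: h_f = f(L/D)·V²/2g = 0.01562·6387·0.2787 = 27.81 m
Minor: ΣK = 5.84; h_m = ΣK·V²/2g = 1.628 m
Total H_L = 27.81 + 1.628 = 29.44 m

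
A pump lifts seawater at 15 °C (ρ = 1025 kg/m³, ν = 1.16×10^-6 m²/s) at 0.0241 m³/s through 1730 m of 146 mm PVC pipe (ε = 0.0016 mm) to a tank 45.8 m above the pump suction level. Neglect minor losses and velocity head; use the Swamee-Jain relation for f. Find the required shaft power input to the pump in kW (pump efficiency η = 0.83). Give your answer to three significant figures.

V = 4Q/(πD²) = 1.440 m/s; Re = 1.81×10^5; ε/D = 1.10×10^-5; f = 0.01593
h_f = f(L/D)V²/2g = 19.94 m
Total head H = z + h_f = 45.8 + 19.94 = 65.74 m
P_hyd = ρgQH = 1025·9.81·0.0241·65.74 = 15.93 kW
P_shaft = P_hyd/η = 15.93/0.83 = 19.19 kW

P_shaft ≈ 19.2 kW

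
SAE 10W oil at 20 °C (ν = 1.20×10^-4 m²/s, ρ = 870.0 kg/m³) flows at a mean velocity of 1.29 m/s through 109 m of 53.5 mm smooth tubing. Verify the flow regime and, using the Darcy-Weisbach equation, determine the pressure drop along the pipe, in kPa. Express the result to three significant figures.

Δp ≈ 164 kPa

Re = VD/ν = 1.29·0.05350/1.20×10^-4 = 575 → laminar (Re < 2300)
f = 64/Re = 0.1113
h_f = f(L/D)V²/(2g) = 0.1113·(109/0.05350)·1.29²/(2·9.81) = 19.23 m
Δp = ρg·h_f = 870.0·9.81·19.23 = 164.1 kPa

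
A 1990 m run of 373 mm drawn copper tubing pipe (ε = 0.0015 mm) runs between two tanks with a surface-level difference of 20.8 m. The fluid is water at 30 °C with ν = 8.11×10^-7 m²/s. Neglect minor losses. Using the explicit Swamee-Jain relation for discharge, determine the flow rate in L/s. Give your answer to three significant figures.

Q ≈ 283 L/s

Swamee-Jain (Type II): Q = -0.965·√(gD⁵h_f/L)·ln[ε/(3.7D) + √(3.17ν²L/(gD³h_f))]
√(gD⁵h_f/L) = √(9.81·0.373⁵·20.8/1990) = 0.02721
ε/(3.7D) = 1.09×10^-6; √(3.17ν²L/(gD³h_f)) = 1.98×10^-5
Q = -0.965·0.02721·ln(2.088×10^-5) = 0.2830 m³/s
Check: V = 2.59 m/s, Re = 1.19×10^6, f = 0.01139, h_f = 20.8 m ≈ 20.8 m ✓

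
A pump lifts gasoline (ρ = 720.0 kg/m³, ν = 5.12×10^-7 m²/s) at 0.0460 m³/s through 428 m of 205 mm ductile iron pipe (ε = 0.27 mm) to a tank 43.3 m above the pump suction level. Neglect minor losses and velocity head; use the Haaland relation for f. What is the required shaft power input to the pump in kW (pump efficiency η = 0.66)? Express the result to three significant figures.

V = 4Q/(πD²) = 1.394 m/s; Re = 5.58×10^5; ε/D = 0.00132; f = 0.02145
h_f = f(L/D)V²/2g = 4.434 m
Total head H = z + h_f = 43.3 + 4.434 = 47.73 m
P_hyd = ρgQH = 720.0·9.81·0.0460·47.73 = 15.51 kW
P_shaft = P_hyd/η = 15.51/0.66 = 23.50 kW

P_shaft ≈ 23.5 kW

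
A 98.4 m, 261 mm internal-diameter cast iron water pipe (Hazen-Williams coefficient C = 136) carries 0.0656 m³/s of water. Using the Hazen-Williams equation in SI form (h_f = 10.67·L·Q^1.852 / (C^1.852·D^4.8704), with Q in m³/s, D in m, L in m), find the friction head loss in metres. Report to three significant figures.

h_f = 10.67·98.4·0.0656^1.852 / (136^1.852·0.261^4.8704) = 0.5247 m

h_f ≈ 0.525 m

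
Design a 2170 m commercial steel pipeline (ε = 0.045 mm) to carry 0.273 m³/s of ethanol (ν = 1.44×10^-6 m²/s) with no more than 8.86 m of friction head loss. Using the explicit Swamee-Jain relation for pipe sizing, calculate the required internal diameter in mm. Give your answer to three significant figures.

Swamee-Jain (Type III): D = 0.66·[ε^1.25·(LQ²/(gh_f))^4.75 + ν·Q^9.4·(L/(gh_f))^5.2]^0.04
LQ²/(gh_f) = 1.861; L/(gh_f) = 24.97
Term 1 = ε^1.25·(…)^4.75 = 7.04×10^-5; Term 2 = ν·Q^9.4·(…)^5.2 = 1.33×10^-4
D = 0.66·(7.04×10^-5 + 1.33×10^-4)^0.04 = 0.4698 m = 470 mm
Check: V = 1.58 m/s, Re = 5.14×10^5, f = 0.01437, h_f = 8.39 m ≈ 8.86 m ✓

D ≈ 470 mm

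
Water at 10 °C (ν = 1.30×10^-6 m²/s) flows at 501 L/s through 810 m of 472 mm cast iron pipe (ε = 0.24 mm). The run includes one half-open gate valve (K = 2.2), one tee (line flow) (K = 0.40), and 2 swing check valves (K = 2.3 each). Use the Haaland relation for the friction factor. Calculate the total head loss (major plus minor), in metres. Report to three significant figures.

V = 4Q/(πD²) = 2.863 m/s; V²/2g = 0.4179 m
Re = 1.04×10^6, ε/D = 5.08×10^-4 → f = 0.01721 (Haaland)
Major: h_f = f(L/D)·V²/2g = 0.01721·1716·0.4179 = 12.34 m
Minor: ΣK = 7.20; h_m = ΣK·V²/2g = 3.009 m
Total H_L = 12.34 + 3.009 = 15.35 m

H_L ≈ 15.4 m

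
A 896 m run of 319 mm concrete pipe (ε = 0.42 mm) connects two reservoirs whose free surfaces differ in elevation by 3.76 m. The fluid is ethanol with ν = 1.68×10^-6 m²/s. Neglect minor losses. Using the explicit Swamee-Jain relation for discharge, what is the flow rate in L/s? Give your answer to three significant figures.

Swamee-Jain (Type II): Q = -0.965·√(gD⁵h_f/L)·ln[ε/(3.7D) + √(3.17ν²L/(gD³h_f))]
√(gD⁵h_f/L) = √(9.81·0.319⁵·3.76/896) = 0.01166
ε/(3.7D) = 3.56×10^-4; √(3.17ν²L/(gD³h_f)) = 8.18×10^-5
Q = -0.965·0.01166·ln(4.377×10^-4) = 0.08703 m³/s
Check: V = 1.09 m/s, Re = 2.07×10^5, f = 0.02232, h_f = 3.79 m ≈ 3.76 m ✓

Q ≈ 87.0 L/s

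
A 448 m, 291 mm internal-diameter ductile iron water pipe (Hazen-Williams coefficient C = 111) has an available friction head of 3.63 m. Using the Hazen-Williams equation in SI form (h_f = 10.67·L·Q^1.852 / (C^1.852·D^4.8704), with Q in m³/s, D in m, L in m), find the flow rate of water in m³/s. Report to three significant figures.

Rearranging: Q = [h_f·C^1.852·D^4.8704 / (10.67·L)]^(1/1.852)
Q = [3.63·111^1.852·0.291^4.8704 / (10.67·448)]^0.540 = 0.08934 m³/s

Q ≈ 0.0893 m³/s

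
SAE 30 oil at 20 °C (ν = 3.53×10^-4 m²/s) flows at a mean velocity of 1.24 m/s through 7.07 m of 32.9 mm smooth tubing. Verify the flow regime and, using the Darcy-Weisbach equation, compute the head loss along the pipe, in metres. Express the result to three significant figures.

Re = VD/ν = 1.24·0.03290/3.53×10^-4 = 116 → laminar (Re < 2300)
f = 64/Re = 0.5538
h_f = f(L/D)V²/(2g) = 0.5538·(7.07/0.03290)·1.24²/(2·9.81) = 9.326 m

h_f ≈ 9.33 m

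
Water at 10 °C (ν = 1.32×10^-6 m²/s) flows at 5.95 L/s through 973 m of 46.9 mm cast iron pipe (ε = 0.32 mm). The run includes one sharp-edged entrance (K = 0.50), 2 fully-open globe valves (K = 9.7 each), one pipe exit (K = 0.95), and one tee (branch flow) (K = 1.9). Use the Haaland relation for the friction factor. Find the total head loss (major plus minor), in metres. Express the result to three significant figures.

V = 4Q/(πD²) = 3.444 m/s; V²/2g = 0.6046 m
Re = 1.22×10^5, ε/D = 0.00682 → f = 0.03408 (Haaland)
Major: h_f = f(L/D)·V²/2g = 0.03408·20746·0.6046 = 427.5 m
Minor: ΣK = 22.8; h_m = ΣK·V²/2g = 13.75 m
Total H_L = 427.5 + 13.75 = 441.3 m

H_L ≈ 441 m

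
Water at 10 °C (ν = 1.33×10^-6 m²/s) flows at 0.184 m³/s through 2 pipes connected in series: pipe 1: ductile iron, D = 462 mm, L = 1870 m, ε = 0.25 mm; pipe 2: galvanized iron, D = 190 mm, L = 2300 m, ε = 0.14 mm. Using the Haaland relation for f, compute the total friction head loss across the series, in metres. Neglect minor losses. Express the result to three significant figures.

H ≈ 489 m

Pipe 1: V = 1.098 m/s, Re = 3.81×10^5, ε/D = 5.41×10^-4, f = 0.01806, h_1 = f(L/D)V²/2g = 4.489 m
Pipe 2: V = 6.490 m/s, Re = 9.27×10^5, ε/D = 7.37×10^-4, f = 0.01865, h_2 = f(L/D)V²/2g = 484.5 m
Series → Q common, losses add: H = Σh = 489.0 m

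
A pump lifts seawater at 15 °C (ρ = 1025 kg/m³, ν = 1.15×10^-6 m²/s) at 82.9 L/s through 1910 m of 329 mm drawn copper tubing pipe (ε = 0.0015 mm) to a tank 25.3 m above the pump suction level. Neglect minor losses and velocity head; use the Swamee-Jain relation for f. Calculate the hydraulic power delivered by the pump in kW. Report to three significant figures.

P_hyd ≈ 24.5 kW

V = 4Q/(πD²) = 0.9752 m/s; Re = 2.79×10^5; ε/D = 4.56×10^-6; f = 0.01462
h_f = f(L/D)V²/2g = 4.115 m
Total head H = z + h_f = 25.3 + 4.115 = 29.41 m
P_hyd = ρgQH = 1025·9.81·0.0829·29.41 = 24.52 kW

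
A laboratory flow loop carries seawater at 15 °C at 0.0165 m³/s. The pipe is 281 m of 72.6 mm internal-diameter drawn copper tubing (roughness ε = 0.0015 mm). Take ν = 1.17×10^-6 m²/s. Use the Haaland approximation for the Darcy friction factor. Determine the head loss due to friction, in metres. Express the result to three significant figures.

V = 4Q/(πD²) = 4·0.0165/(π·0.0726²) = 3.986 m/s
Re = VD/ν = 3.986·0.0726/1.17×10^-6 = 2.47×10^5 → turbulent
ε/D = 0.0015/72.6 = 2.07×10^-5
Haaland: f = 0.01503
h_f = f(L/D)V²/(2g) = 0.01503·(281/0.0726)·3.986²/(2·9.81) = 47.10 m

h_f ≈ 47.1 m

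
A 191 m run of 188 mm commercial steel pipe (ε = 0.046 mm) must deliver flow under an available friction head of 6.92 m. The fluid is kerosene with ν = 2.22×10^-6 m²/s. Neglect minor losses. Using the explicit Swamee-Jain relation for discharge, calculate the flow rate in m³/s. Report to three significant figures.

Q ≈ 0.0778 m³/s

Swamee-Jain (Type II): Q = -0.965·√(gD⁵h_f/L)·ln[ε/(3.7D) + √(3.17ν²L/(gD³h_f))]
√(gD⁵h_f/L) = √(9.81·0.188⁵·6.92/191) = 0.009136
ε/(3.7D) = 6.61×10^-5; √(3.17ν²L/(gD³h_f)) = 8.13×10^-5
Q = -0.965·0.009136·ln(1.475×10^-4) = 0.07778 m³/s
Check: V = 2.80 m/s, Re = 2.37×10^5, f = 0.01709, h_f = 6.95 m ≈ 6.92 m ✓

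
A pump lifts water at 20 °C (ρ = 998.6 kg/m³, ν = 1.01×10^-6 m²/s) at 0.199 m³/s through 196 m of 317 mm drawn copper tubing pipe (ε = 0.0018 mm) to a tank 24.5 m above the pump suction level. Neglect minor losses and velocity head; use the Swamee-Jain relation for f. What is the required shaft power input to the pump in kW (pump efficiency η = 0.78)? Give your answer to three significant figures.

V = 4Q/(πD²) = 2.521 m/s; Re = 7.91×10^5; ε/D = 5.68×10^-6; f = 0.01220
h_f = f(L/D)V²/2g = 2.444 m
Total head H = z + h_f = 24.5 + 2.444 = 26.94 m
P_hyd = ρgQH = 998.6·9.81·0.199·26.94 = 52.53 kW
P_shaft = P_hyd/η = 52.53/0.78 = 67.34 kW

P_shaft ≈ 67.3 kW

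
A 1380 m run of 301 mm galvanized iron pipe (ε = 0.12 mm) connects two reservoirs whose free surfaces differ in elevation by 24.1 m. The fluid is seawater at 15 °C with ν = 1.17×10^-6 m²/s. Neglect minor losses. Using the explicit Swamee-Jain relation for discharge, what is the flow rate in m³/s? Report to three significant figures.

Swamee-Jain (Type II): Q = -0.965·√(gD⁵h_f/L)·ln[ε/(3.7D) + √(3.17ν²L/(gD³h_f))]
√(gD⁵h_f/L) = √(9.81·0.301⁵·24.1/1380) = 0.02057
ε/(3.7D) = 1.08×10^-4; √(3.17ν²L/(gD³h_f)) = 3.05×10^-5
Q = -0.965·0.02057·ln(1.382×10^-4) = 0.1764 m³/s
Check: V = 2.48 m/s, Re = 6.38×10^5, f = 0.01689, h_f = 24.3 m ≈ 24.1 m ✓

Q ≈ 0.176 m³/s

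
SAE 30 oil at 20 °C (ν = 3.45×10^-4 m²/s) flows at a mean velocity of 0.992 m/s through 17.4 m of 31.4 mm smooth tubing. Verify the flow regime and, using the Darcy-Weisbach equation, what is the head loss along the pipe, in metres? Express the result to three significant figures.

h_f ≈ 19.7 m

Re = VD/ν = 0.992·0.03140/3.45×10^-4 = 90.3 → laminar (Re < 2300)
f = 64/Re = 0.7089
h_f = f(L/D)V²/(2g) = 0.7089·(17.4/0.03140)·0.992²/(2·9.81) = 19.70 m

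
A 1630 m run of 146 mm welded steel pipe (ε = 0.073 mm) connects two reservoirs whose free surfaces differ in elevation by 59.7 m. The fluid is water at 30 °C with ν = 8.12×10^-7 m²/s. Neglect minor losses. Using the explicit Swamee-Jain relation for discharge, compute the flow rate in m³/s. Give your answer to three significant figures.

Q ≈ 0.0407 m³/s

Swamee-Jain (Type II): Q = -0.965·√(gD⁵h_f/L)·ln[ε/(3.7D) + √(3.17ν²L/(gD³h_f))]
√(gD⁵h_f/L) = √(9.81·0.146⁵·59.7/1630) = 0.004882
ε/(3.7D) = 1.35×10^-4; √(3.17ν²L/(gD³h_f)) = 4.32×10^-5
Q = -0.965·0.004882·ln(1.784×10^-4) = 0.04067 m³/s
Check: V = 2.43 m/s, Re = 4.37×10^5, f = 0.01790, h_f = 60.1 m ≈ 59.7 m ✓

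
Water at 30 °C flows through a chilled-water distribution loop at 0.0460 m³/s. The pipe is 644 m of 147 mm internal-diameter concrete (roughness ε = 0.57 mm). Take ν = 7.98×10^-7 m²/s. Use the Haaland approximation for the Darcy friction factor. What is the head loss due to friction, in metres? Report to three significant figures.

h_f ≈ 46.6 m

V = 4Q/(πD²) = 4·0.0460/(π·0.147²) = 2.710 m/s
Re = VD/ν = 2.710·0.147/7.98×10^-7 = 4.99×10^5 → turbulent
ε/D = 0.57/147 = 0.00388
Haaland: f = 0.02842
h_f = f(L/D)V²/(2g) = 0.02842·(644/0.147)·2.710²/(2·9.81) = 46.62 m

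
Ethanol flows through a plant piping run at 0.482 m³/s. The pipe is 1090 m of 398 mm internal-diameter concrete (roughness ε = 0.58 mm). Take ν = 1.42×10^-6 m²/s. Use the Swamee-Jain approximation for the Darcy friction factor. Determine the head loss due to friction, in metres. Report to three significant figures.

V = 4Q/(πD²) = 4·0.482/(π·0.398²) = 3.874 m/s
Re = VD/ν = 3.874·0.398/1.42×10^-6 = 1.09×10^6 → turbulent
ε/D = 0.58/398 = 0.00146
Swamee-Jain: f = 0.02186
h_f = f(L/D)V²/(2g) = 0.02186·(1090/0.398)·3.874²/(2·9.81) = 45.80 m

h_f ≈ 45.8 m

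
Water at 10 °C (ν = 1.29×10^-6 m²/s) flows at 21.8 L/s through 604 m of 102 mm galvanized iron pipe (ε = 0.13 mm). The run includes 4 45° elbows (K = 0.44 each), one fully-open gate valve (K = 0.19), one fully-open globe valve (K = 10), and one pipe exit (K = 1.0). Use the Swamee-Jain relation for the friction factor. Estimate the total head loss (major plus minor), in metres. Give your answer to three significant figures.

H_L ≈ 52.3 m

V = 4Q/(πD²) = 2.668 m/s; V²/2g = 0.3628 m
Re = 2.11×10^5, ε/D = 0.00127 → f = 0.02215 (Swamee-Jain)
Major: h_f = f(L/D)·V²/2g = 0.02215·5922·0.3628 = 47.59 m
Minor: ΣK = 12.9; h_m = ΣK·V²/2g = 4.698 m
Total H_L = 47.59 + 4.698 = 52.29 m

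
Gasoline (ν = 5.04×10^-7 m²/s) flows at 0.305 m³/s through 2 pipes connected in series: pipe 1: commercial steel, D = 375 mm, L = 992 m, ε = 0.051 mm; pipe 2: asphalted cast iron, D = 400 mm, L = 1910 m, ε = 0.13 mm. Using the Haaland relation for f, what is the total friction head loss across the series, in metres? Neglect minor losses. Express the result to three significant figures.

Pipe 1: V = 2.762 m/s, Re = 2.05×10^6, ε/D = 1.36×10^-4, f = 0.01331, h_1 = f(L/D)V²/2g = 13.69 m
Pipe 2: V = 2.427 m/s, Re = 1.93×10^6, ε/D = 3.25×10^-4, f = 0.01555, h_2 = f(L/D)V²/2g = 22.29 m
Series → Q common, losses add: H = Σh = 35.98 m

H ≈ 36.0 m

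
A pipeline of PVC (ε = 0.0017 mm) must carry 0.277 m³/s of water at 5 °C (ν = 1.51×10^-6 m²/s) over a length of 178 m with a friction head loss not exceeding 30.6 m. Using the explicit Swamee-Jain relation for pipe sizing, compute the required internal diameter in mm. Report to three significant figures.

D ≈ 214 mm

Swamee-Jain (Type III): D = 0.66·[ε^1.25·(LQ²/(gh_f))^4.75 + ν·Q^9.4·(L/(gh_f))^5.2]^0.04
LQ²/(gh_f) = 0.04550; L/(gh_f) = 0.5930
Term 1 = ε^1.25·(…)^4.75 = 2.59×10^-14; Term 2 = ν·Q^9.4·(…)^5.2 = 5.73×10^-13
D = 0.66·(2.59×10^-14 + 5.73×10^-13)^0.04 = 0.2141 m = 214 mm
Check: V = 7.69 m/s, Re = 1.09×10^6, f = 0.01165, h_f = 29.2 m ≈ 30.6 m ✓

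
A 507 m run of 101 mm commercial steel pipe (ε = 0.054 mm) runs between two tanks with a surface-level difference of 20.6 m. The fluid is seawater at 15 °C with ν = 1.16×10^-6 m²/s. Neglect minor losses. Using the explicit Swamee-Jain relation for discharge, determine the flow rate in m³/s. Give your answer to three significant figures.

Q ≈ 0.0164 m³/s

Swamee-Jain (Type II): Q = -0.965·√(gD⁵h_f/L)·ln[ε/(3.7D) + √(3.17ν²L/(gD³h_f))]
√(gD⁵h_f/L) = √(9.81·0.101⁵·20.6/507) = 0.002047
ε/(3.7D) = 1.45×10^-4; √(3.17ν²L/(gD³h_f)) = 1.02×10^-4
Q = -0.965·0.002047·ln(2.464×10^-4) = 0.01641 m³/s
Check: V = 2.05 m/s, Re = 1.78×10^5, f = 0.01931, h_f = 20.7 m ≈ 20.6 m ✓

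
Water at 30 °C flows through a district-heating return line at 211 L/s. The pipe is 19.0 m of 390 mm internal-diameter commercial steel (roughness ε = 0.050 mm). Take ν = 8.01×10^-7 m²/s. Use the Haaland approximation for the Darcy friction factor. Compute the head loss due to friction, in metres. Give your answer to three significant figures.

V = 4Q/(πD²) = 4·0.211/(π·0.390²) = 1.766 m/s
Re = VD/ν = 1.766·0.390/8.01×10^-7 = 8.60×10^5 → turbulent
ε/D = 0.050/390 = 1.28×10^-4
Haaland: f = 0.01388
h_f = f(L/D)V²/(2g) = 0.01388·(19.0/0.390)·1.766²/(2·9.81) = 0.1075 m

h_f ≈ 0.107 m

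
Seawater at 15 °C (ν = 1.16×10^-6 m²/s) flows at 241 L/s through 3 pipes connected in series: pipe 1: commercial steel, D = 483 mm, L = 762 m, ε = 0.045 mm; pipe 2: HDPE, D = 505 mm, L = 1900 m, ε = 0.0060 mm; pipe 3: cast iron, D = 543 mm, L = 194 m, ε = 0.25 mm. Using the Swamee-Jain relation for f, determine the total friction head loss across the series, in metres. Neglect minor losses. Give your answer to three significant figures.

H ≈ 5.99 m

Pipe 1: V = 1.315 m/s, Re = 5.48×10^5, ε/D = 9.32×10^-5, f = 0.01424, h_1 = f(L/D)V²/2g = 1.980 m
Pipe 2: V = 1.203 m/s, Re = 5.24×10^5, ε/D = 1.19×10^-5, f = 0.01318, h_2 = f(L/D)V²/2g = 3.659 m
Pipe 3: V = 1.041 m/s, Re = 4.87×10^5, ε/D = 4.60×10^-4, f = 0.01755, h_3 = f(L/D)V²/2g = 0.3461 m
Series → Q common, losses add: H = Σh = 5.985 m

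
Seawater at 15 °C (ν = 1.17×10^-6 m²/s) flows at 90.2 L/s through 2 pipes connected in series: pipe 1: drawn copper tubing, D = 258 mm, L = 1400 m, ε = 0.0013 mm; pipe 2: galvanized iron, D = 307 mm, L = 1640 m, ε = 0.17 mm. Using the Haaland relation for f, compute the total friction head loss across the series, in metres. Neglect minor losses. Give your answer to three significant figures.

H ≈ 18.7 m

Pipe 1: V = 1.725 m/s, Re = 3.80×10^5, ε/D = 5.04×10^-6, f = 0.01377, h_1 = f(L/D)V²/2g = 11.34 m
Pipe 2: V = 1.219 m/s, Re = 3.20×10^5, ε/D = 5.54×10^-4, f = 0.01831, h_2 = f(L/D)V²/2g = 7.402 m
Series → Q common, losses add: H = Σh = 18.74 m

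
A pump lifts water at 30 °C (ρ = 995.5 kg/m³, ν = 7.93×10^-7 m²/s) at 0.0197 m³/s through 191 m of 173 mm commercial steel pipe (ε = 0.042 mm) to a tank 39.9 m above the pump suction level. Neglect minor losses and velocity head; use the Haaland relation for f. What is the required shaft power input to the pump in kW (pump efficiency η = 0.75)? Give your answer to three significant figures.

P_shaft ≈ 10.4 kW

V = 4Q/(πD²) = 0.8381 m/s; Re = 1.83×10^5; ε/D = 2.43×10^-4; f = 0.01734
h_f = f(L/D)V²/2g = 0.6855 m
Total head H = z + h_f = 39.9 + 0.6855 = 40.59 m
P_hyd = ρgQH = 995.5·9.81·0.0197·40.59 = 7.808 kW
P_shaft = P_hyd/η = 7.808/0.75 = 10.41 kW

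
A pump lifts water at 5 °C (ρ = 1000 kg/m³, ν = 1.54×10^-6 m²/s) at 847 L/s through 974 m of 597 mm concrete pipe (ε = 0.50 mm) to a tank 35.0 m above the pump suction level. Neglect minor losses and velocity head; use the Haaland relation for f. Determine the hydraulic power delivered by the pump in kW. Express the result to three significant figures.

V = 4Q/(πD²) = 3.026 m/s; Re = 1.17×10^6; ε/D = 8.38×10^-4; f = 0.01911
h_f = f(L/D)V²/2g = 14.55 m
Total head H = z + h_f = 35.0 + 14.55 = 49.55 m
P_hyd = ρgQH = 1000·9.81·0.847·49.55 = 411.7 kW

P_hyd ≈ 412 kW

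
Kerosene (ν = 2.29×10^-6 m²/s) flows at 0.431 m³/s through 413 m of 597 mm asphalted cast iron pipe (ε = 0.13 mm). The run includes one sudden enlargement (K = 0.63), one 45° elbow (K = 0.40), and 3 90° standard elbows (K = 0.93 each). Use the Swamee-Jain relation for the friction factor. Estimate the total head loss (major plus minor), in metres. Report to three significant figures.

V = 4Q/(πD²) = 1.540 m/s; V²/2g = 0.1208 m
Re = 4.01×10^5, ε/D = 2.18×10^-4 → f = 0.01598 (Swamee-Jain)
Major: h_f = f(L/D)·V²/2g = 0.01598·691.8·0.1208 = 1.336 m
Minor: ΣK = 3.82; h_m = ΣK·V²/2g = 0.4616 m
Total H_L = 1.336 + 0.4616 = 1.797 m

H_L ≈ 1.80 m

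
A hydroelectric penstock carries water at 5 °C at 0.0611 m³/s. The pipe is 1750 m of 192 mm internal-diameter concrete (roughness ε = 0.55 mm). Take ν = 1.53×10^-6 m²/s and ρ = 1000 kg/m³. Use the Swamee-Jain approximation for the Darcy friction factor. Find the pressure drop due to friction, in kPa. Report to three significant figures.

V = 4Q/(πD²) = 4·0.0611/(π·0.192²) = 2.110 m/s
Re = VD/ν = 2.110·0.192/1.53×10^-6 = 2.65×10^5 → turbulent
ε/D = 0.55/192 = 0.00286
Swamee-Jain: f = 0.02651
h_f = f(L/D)V²/(2g) = 0.02651·(1750/0.192)·2.110²/(2·9.81) = 54.85 m
Δp = ρg·h_f = 1000·9.81·54.85 = 538.1 kPa

Δp ≈ 538 kPa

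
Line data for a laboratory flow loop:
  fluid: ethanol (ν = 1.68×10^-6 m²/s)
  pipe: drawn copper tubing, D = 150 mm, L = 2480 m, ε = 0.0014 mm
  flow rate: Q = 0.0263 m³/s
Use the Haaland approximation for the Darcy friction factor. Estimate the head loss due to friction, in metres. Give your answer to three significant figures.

V = 4Q/(πD²) = 4·0.0263/(π·0.150²) = 1.488 m/s
Re = VD/ν = 1.488·0.150/1.68×10^-6 = 1.33×10^5 → turbulent
ε/D = 0.0014/150 = 9.33×10^-6
Haaland: f = 0.01685
h_f = f(L/D)V²/(2g) = 0.01685·(2480/0.150)·1.488²/(2·9.81) = 31.46 m

h_f ≈ 31.5 m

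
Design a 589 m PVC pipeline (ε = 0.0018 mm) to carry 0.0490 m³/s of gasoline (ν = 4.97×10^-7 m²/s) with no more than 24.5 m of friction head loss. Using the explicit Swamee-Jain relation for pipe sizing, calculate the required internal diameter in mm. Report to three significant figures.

Swamee-Jain (Type III): D = 0.66·[ε^1.25·(LQ²/(gh_f))^4.75 + ν·Q^9.4·(L/(gh_f))^5.2]^0.04
LQ²/(gh_f) = 0.005884; L/(gh_f) = 2.451
Term 1 = ε^1.25·(…)^4.75 = 1.68×10^-18; Term 2 = ν·Q^9.4·(…)^5.2 = 2.56×10^-17
D = 0.66·(1.68×10^-18 + 2.56×10^-17)^0.04 = 0.1435 m = 144 mm
Check: V = 3.03 m/s, Re = 8.75×10^5, f = 0.01216, h_f = 23.3 m ≈ 24.5 m ✓

D ≈ 144 mm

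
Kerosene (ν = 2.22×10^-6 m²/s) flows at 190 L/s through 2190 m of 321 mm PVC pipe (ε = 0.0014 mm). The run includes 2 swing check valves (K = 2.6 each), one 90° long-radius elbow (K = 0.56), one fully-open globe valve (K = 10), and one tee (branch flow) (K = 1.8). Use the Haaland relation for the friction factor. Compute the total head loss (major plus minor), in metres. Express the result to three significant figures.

H_L ≈ 31.9 m

V = 4Q/(πD²) = 2.348 m/s; V²/2g = 0.2809 m
Re = 3.39×10^5, ε/D = 4.36×10^-6 → f = 0.01405 (Haaland)
Major: h_f = f(L/D)·V²/2g = 0.01405·6822·0.2809 = 26.94 m
Minor: ΣK = 17.6; h_m = ΣK·V²/2g = 4.933 m
Total H_L = 26.94 + 4.933 = 31.87 m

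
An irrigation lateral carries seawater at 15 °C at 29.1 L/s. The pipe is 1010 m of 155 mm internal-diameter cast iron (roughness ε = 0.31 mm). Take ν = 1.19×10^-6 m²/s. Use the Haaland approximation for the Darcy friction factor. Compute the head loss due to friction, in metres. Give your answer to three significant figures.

h_f ≈ 19.2 m

V = 4Q/(πD²) = 4·0.0291/(π·0.155²) = 1.542 m/s
Re = VD/ν = 1.542·0.155/1.19×10^-6 = 2.01×10^5 → turbulent
ε/D = 0.31/155 = 0.00200
Haaland: f = 0.02425
h_f = f(L/D)V²/(2g) = 0.02425·(1010/0.155)·1.542²/(2·9.81) = 19.15 m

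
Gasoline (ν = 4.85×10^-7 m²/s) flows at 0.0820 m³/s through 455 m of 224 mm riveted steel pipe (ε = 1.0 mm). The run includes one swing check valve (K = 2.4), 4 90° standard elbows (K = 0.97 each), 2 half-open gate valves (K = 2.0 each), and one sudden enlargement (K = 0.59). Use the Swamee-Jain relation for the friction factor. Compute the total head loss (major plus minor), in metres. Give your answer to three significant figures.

H_L ≈ 15.6 m

V = 4Q/(πD²) = 2.081 m/s; V²/2g = 0.2207 m
Re = 9.61×10^5, ε/D = 0.00446 → f = 0.02952 (Swamee-Jain)
Major: h_f = f(L/D)·V²/2g = 0.02952·2031·0.2207 = 13.23 m
Minor: ΣK = 10.9; h_m = ΣK·V²/2g = 2.399 m
Total H_L = 13.23 + 2.399 = 15.63 m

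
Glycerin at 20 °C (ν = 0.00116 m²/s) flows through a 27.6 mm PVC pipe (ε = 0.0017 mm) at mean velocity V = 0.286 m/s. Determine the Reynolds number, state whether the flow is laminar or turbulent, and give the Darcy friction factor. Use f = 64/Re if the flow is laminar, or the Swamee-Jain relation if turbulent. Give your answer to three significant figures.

Re = VD/ν = 0.2860·0.0276/0.00116 = 6.80
Re < 2300 → laminar → f = 64/Re = 9.405

Re ≈ 6.80; laminar; f = 64/Re ≈ 9.41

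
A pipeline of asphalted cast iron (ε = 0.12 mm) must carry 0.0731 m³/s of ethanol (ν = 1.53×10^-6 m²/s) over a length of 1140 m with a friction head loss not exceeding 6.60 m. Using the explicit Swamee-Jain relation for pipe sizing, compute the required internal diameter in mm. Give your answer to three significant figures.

D ≈ 273 mm

Swamee-Jain (Type III): D = 0.66·[ε^1.25·(LQ²/(gh_f))^4.75 + ν·Q^9.4·(L/(gh_f))^5.2]^0.04
LQ²/(gh_f) = 0.09409; L/(gh_f) = 17.61
Term 1 = ε^1.25·(…)^4.75 = 1.67×10^-10; Term 2 = ν·Q^9.4·(…)^5.2 = 9.62×10^-11
D = 0.66·(1.67×10^-10 + 9.62×10^-11)^0.04 = 0.2731 m = 273 mm
Check: V = 1.25 m/s, Re = 2.23×10^5, f = 0.01842, h_f = 6.10 m ≈ 6.60 m ✓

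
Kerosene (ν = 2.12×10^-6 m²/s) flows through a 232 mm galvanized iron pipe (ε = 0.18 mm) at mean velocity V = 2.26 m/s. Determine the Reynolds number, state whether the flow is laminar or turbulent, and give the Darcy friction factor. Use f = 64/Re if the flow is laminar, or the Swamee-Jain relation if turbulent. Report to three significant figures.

Re = VD/ν = 2.260·0.232/2.12×10^-6 = 2.47×10^5
Re > 4000 → turbulent; ε/D = 7.76×10^-4
Swamee-Jain: f = 0.01998

Re ≈ 2.47×10^5; turbulent; f ≈ 0.0200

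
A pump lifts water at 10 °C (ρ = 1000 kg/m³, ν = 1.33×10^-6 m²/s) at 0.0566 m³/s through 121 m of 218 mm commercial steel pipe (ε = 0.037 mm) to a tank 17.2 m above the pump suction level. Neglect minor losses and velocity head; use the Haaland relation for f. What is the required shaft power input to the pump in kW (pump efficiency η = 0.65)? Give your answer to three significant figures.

P_shaft ≈ 15.6 kW

V = 4Q/(πD²) = 1.516 m/s; Re = 2.49×10^5; ε/D = 1.70×10^-4; f = 0.01619
h_f = f(L/D)V²/2g = 1.053 m
Total head H = z + h_f = 17.2 + 1.053 = 18.25 m
P_hyd = ρgQH = 1000·9.81·0.0566·18.25 = 10.14 kW
P_shaft = P_hyd/η = 10.14/0.65 = 15.59 kW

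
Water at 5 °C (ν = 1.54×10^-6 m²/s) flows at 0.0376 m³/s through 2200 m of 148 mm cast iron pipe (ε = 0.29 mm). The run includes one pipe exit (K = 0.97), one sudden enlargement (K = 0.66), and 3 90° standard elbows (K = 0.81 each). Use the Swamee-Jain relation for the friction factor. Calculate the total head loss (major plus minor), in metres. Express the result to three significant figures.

V = 4Q/(πD²) = 2.186 m/s; V²/2g = 0.2435 m
Re = 2.10×10^5, ε/D = 0.00196 → f = 0.02433 (Swamee-Jain)
Major: h_f = f(L/D)·V²/2g = 0.02433·14865·0.2435 = 88.04 m
Minor: ΣK = 4.06; h_m = ΣK·V²/2g = 0.9885 m
Total H_L = 88.04 + 0.9885 = 89.03 m

H_L ≈ 89.0 m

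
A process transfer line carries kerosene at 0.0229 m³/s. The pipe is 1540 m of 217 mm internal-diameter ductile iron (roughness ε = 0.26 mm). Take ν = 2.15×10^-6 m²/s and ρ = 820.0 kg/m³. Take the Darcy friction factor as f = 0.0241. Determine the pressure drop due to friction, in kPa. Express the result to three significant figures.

V = 4Q/(πD²) = 4·0.0229/(π·0.217²) = 0.6192 m/s
h_f = f(L/D)V²/(2g) = 0.02410·(1540/0.217)·0.6192²/(2·9.81) = 3.342 m
Δp = ρg·h_f = 820.0·9.81·3.342 = 26.89 kPa

Δp ≈ 26.9 kPa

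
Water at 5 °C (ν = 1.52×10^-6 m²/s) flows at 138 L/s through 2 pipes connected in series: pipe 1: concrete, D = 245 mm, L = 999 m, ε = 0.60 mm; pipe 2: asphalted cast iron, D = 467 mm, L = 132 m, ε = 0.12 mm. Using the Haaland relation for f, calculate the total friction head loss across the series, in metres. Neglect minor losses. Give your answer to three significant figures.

Pipe 1: V = 2.927 m/s, Re = 4.72×10^5, ε/D = 0.00245, f = 0.02508, h_1 = f(L/D)V²/2g = 44.66 m
Pipe 2: V = 0.8057 m/s, Re = 2.48×10^5, ε/D = 2.57×10^-4, f = 0.01682, h_2 = f(L/D)V²/2g = 0.1573 m
Series → Q common, losses add: H = Σh = 44.82 m

H ≈ 44.8 m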